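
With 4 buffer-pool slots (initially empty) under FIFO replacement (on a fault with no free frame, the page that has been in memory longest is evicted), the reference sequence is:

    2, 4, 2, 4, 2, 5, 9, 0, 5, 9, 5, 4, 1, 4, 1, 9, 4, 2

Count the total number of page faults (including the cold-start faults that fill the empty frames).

2 -> fault, frames (2)
4 -> fault, frames (2 4)
2 -> hit
4 -> hit
2 -> hit
5 -> fault, frames (2 4 5)
9 -> fault, frames (2 4 5 9)
0 -> fault, evict 2, frames (4 5 9 0)
5 -> hit
9 -> hit
5 -> hit
4 -> hit
1 -> fault, evict 4, frames (5 9 0 1)
4 -> fault, evict 5, frames (9 0 1 4)
1 -> hit
9 -> hit
4 -> hit
2 -> fault, evict 9, frames (0 1 4 2)
Page faults: 8.

8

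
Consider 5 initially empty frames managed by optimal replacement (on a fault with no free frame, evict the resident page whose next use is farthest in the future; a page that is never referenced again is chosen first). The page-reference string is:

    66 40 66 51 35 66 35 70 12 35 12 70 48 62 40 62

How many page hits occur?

66 → fault, frames [66]
40 → fault, frames [66, 40]
66 → hit
51 → fault, frames [66, 40, 51]
35 → fault, frames [66, 40, 51, 35]
66 → hit
35 → hit
70 → fault, frames [66, 40, 51, 35, 70]
12 → fault, evict 51, frames [66, 40, 35, 70, 12]
35 → hit
12 → hit
70 → hit
48 → fault, evict 12, frames [66, 40, 35, 70, 48]
62 → fault, evict 48, frames [66, 40, 35, 70, 62]
40 → hit
62 → hit
Hits: 8.

8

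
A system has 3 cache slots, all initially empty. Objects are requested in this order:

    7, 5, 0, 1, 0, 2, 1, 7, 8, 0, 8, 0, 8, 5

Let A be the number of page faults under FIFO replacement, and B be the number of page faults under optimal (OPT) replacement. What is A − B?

1

Under FIFO: F F F F . F . F F F . . . F → 9 faults.
Under OPT: F F F F . F . . F F . . . F → 8 faults.
A − B = 9 − 8 = 1.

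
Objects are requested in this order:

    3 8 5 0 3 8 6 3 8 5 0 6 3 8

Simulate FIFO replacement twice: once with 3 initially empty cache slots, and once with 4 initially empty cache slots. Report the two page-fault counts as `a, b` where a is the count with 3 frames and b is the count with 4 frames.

3 frames: F F F F F F F . . F F . F F → 11 faults.
4 frames: F F F F . . F F F F F F F F → 12 faults.
12 > 11: adding a frame increased faults — Belady's anomaly.

11, 12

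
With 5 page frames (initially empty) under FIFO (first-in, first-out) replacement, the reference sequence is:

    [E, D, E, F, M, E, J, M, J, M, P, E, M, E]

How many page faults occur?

E → miss, frames {E}
D → miss, frames {E,D}
E → hit
F → miss, frames {E,D,F}
M → miss, frames {E,D,F,M}
E → hit
J → miss, frames {E,D,F,M,J}
M → hit
J → hit
M → hit
P → miss, evict E, frames {D,F,M,J,P}
E → miss, evict D, frames {F,M,J,P,E}
M → hit
E → hit
Page faults: 7.

7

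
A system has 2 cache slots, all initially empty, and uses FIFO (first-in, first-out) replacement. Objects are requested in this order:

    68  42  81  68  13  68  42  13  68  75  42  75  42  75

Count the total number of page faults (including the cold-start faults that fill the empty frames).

9

68 → miss, frames [68]
42 → miss, frames [68, 42]
81 → miss, evict 68, frames [42, 81]
68 → miss, evict 42, frames [81, 68]
13 → miss, evict 81, frames [68, 13]
68 → hit
42 → miss, evict 68, frames [13, 42]
13 → hit
68 → miss, evict 13, frames [42, 68]
75 → miss, evict 42, frames [68, 75]
42 → miss, evict 68, frames [75, 42]
75 → hit
42 → hit
75 → hit
Page faults: 9.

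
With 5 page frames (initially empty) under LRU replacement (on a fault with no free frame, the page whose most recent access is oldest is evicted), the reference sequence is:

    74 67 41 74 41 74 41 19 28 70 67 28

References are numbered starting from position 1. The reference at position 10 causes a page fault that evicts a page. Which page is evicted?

67

pos 1: 74 -> fault, frames [74]
pos 2: 67 -> fault, frames [74, 67]
pos 3: 41 -> fault, frames [74, 67, 41]
pos 4: 74 -> hit
pos 5: 41 -> hit
pos 6: 74 -> hit
pos 7: 41 -> hit
pos 8: 19 -> fault, frames [67, 74, 41, 19]
pos 9: 28 -> fault, frames [67, 74, 41, 19, 28]
pos 10: 70 -> fault, evict 67, frames [74, 41, 19, 28, 70]
At position 10, page 67 is evicted.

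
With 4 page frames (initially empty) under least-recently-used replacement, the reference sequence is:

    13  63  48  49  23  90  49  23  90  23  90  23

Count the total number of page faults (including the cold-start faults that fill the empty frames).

6

13 → miss, frames [13]
63 → miss, frames [13, 63]
48 → miss, frames [13, 63, 48]
49 → miss, frames [13, 63, 48, 49]
23 → miss, evict 13, frames [63, 48, 49, 23]
90 → miss, evict 63, frames [48, 49, 23, 90]
49 → hit
23 → hit
90 → hit
23 → hit
90 → hit
23 → hit
Page faults: 6.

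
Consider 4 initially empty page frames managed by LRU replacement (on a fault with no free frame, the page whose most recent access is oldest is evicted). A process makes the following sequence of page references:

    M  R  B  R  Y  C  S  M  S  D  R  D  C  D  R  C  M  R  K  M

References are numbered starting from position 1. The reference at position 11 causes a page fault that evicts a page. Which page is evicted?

C

pos 1: M -> miss, frames {M}
pos 2: R -> miss, frames {M,R}
pos 3: B -> miss, frames {M,R,B}
pos 4: R -> hit
pos 5: Y -> miss, frames {M,B,R,Y}
pos 6: C -> miss, evict M, frames {B,R,Y,C}
pos 7: S -> miss, evict B, frames {R,Y,C,S}
pos 8: M -> miss, evict R, frames {Y,C,S,M}
pos 9: S -> hit
pos 10: D -> miss, evict Y, frames {C,M,S,D}
pos 11: R -> miss, evict C, frames {M,S,D,R}
At position 11, page C is evicted.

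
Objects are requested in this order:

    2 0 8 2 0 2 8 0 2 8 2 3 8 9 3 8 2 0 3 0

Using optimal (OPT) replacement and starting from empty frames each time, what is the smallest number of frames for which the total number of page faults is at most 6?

4

f=1: 20 faults
f=2: 11 faults
f=3: 7 faults
f=4: 6 faults
f=5: 5 faults
Smallest f with faults ≤ 6 is 4.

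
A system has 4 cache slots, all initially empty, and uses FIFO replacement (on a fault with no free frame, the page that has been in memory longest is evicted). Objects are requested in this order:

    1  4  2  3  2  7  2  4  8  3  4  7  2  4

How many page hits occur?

1 → fault, frames {1}
4 → fault, frames {1,4}
2 → fault, frames {1,4,2}
3 → fault, frames {1,4,2,3}
2 → hit
7 → fault, evict 1, frames {4,2,3,7}
2 → hit
4 → hit
8 → fault, evict 4, frames {2,3,7,8}
3 → hit
4 → fault, evict 2, frames {3,7,8,4}
7 → hit
2 → fault, evict 3, frames {7,8,4,2}
4 → hit
Hits: 6.

6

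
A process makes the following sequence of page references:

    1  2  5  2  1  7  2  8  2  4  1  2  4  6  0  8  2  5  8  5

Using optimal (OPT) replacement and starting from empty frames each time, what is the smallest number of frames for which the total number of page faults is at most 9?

4

f=1: 20 faults
f=2: 13 faults
f=3: 10 faults
f=4: 9 faults
f=5: 8 faults
f=6: 8 faults
f=7: 8 faults
f=8: 8 faults
Smallest f with faults ≤ 9 is 4.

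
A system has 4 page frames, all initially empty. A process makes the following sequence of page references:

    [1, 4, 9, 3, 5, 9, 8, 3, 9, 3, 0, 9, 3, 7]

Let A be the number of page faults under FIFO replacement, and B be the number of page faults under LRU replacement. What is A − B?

2

Under FIFO: F F F F F . F . . . F F F F → 10 faults.
Under LRU: F F F F F . F . . . F . . F → 8 faults.
A − B = 10 − 8 = 2.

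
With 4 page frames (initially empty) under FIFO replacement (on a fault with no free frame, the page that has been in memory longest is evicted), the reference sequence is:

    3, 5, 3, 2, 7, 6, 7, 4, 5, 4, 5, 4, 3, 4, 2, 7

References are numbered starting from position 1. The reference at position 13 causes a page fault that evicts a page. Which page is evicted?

7

pos 1: 3: fault, frames (3)
pos 2: 5: fault, frames (3 5)
pos 3: 3: hit
pos 4: 2: fault, frames (3 5 2)
pos 5: 7: fault, frames (3 5 2 7)
pos 6: 6: fault, evict 3, frames (5 2 7 6)
pos 7: 7: hit
pos 8: 4: fault, evict 5, frames (2 7 6 4)
pos 9: 5: fault, evict 2, frames (7 6 4 5)
pos 10: 4: hit
pos 11: 5: hit
pos 12: 4: hit
pos 13: 3: fault, evict 7, frames (6 4 5 3)
At position 13, page 7 is evicted.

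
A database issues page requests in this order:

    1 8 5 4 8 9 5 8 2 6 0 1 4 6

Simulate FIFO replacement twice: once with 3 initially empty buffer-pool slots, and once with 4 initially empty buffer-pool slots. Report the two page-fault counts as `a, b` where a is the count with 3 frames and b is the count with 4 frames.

3 frames: F F F F . F . F F F F F F F → 12 faults.
4 frames: F F F F . F . . F F F F F . → 10 faults.
10 < 12: adding a frame reduced faults, as is typical.

12, 10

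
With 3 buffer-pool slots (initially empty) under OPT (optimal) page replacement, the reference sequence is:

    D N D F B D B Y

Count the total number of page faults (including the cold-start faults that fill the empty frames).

5

D: miss, frames {D}
N: miss, frames {D,N}
D: hit
F: miss, frames {D,N,F}
B: miss, evict F, frames {D,N,B}
D: hit
B: hit
Y: miss, evict B, frames {D,N,Y}
Page faults: 5.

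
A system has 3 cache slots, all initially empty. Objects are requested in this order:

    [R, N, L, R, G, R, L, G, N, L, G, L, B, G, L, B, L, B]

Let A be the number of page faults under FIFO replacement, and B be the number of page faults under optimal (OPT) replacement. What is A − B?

Under FIFO: F F F . F F . . F F F . F . . . . . → 9 faults.
Under OPT: F F F . F . . . F . . . F . . . . . → 6 faults.
A − B = 9 − 6 = 3.

3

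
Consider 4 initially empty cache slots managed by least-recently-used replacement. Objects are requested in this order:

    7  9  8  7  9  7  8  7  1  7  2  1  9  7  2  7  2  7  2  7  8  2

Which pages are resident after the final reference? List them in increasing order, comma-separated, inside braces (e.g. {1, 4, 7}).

{2, 7, 8, 9}

7: miss, frames {7}
9: miss, frames {7,9}
8: miss, frames {7,9,8}
7: hit
9: hit
7: hit
8: hit
7: hit
1: miss, frames {9,8,7,1}
7: hit
2: miss, evict 9, frames {8,1,7,2}
1: hit
9: miss, evict 8, frames {7,2,1,9}
7: hit
2: hit
7: hit
2: hit
7: hit
2: hit
7: hit
8: miss, evict 1, frames {9,2,7,8}
2: hit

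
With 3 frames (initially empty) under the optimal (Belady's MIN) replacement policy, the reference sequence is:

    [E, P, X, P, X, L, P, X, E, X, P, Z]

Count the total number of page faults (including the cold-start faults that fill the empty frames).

E -> miss, frames [E]
P -> miss, frames [E, P]
X -> miss, frames [E, P, X]
P -> hit
X -> hit
L -> miss, evict E, frames [P, X, L]
P -> hit
X -> hit
E -> miss, evict L, frames [P, X, E]
X -> hit
P -> hit
Z -> miss, evict E, frames [P, X, Z]
Page faults: 6.

6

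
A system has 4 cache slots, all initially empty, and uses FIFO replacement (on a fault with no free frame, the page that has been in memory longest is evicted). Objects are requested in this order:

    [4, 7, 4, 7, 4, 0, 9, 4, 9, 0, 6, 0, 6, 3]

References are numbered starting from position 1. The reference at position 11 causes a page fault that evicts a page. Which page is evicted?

4

pos 1: 4: miss, frames {4}
pos 2: 7: miss, frames {4,7}
pos 3: 4: hit
pos 4: 7: hit
pos 5: 4: hit
pos 6: 0: miss, frames {4,7,0}
pos 7: 9: miss, frames {4,7,0,9}
pos 8: 4: hit
pos 9: 9: hit
pos 10: 0: hit
pos 11: 6: miss, evict 4, frames {7,0,9,6}
At position 11, page 4 is evicted.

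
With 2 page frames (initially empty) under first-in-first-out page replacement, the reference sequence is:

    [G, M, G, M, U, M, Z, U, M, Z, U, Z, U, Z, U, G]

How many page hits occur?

G: miss, frames (G)
M: miss, frames (G M)
G: hit
M: hit
U: miss, evict G, frames (M U)
M: hit
Z: miss, evict M, frames (U Z)
U: hit
M: miss, evict U, frames (Z M)
Z: hit
U: miss, evict Z, frames (M U)
Z: miss, evict M, frames (U Z)
U: hit
Z: hit
U: hit
G: miss, evict U, frames (Z G)
Hits: 8.

8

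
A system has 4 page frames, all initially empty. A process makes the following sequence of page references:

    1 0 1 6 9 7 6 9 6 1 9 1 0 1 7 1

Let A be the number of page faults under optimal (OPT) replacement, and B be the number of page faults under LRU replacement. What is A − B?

Under OPT: F F . F F F . . . . . . F . . . → 6 faults.
Under LRU: F F . F F F . . . . . . F . F . → 7 faults.
A − B = 6 − 7 = -1.

-1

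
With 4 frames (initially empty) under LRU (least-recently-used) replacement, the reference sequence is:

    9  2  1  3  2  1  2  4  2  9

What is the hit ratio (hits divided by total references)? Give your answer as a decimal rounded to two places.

0.40

9 → miss, frames {9}
2 → miss, frames {9,2}
1 → miss, frames {9,2,1}
3 → miss, frames {9,2,1,3}
2 → hit
1 → hit
2 → hit
4 → miss, evict 9, frames {3,1,2,4}
2 → hit
9 → miss, evict 3, frames {1,4,2,9}
Hits: 4 of 10 references → 4/10 = 0.4000.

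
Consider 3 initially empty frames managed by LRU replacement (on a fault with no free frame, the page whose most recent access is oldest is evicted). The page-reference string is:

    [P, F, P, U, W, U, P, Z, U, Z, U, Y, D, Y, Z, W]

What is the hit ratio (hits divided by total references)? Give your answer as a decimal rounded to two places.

P -> miss, frames [P]
F -> miss, frames [P, F]
P -> hit
U -> miss, frames [F, P, U]
W -> miss, evict F, frames [P, U, W]
U -> hit
P -> hit
Z -> miss, evict W, frames [U, P, Z]
U -> hit
Z -> hit
U -> hit
Y -> miss, evict P, frames [Z, U, Y]
D -> miss, evict Z, frames [U, Y, D]
Y -> hit
Z -> miss, evict U, frames [D, Y, Z]
W -> miss, evict D, frames [Y, Z, W]
Hits: 7 of 16 references → 7/16 = 0.4375.

0.44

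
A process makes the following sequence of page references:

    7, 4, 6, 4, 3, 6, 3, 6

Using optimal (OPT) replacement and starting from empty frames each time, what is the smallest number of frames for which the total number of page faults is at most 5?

2

f=1: 8 faults
f=2: 4 faults
f=3: 4 faults
f=4: 4 faults
Smallest f with faults ≤ 5 is 2.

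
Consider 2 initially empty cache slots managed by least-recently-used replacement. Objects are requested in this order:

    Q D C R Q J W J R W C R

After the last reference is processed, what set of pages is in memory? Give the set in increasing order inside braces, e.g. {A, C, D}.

{C, R}

Q → miss, frames [Q]
D → miss, frames [Q, D]
C → miss, evict Q, frames [D, C]
R → miss, evict D, frames [C, R]
Q → miss, evict C, frames [R, Q]
J → miss, evict R, frames [Q, J]
W → miss, evict Q, frames [J, W]
J → hit
R → miss, evict W, frames [J, R]
W → miss, evict J, frames [R, W]
C → miss, evict R, frames [W, C]
R → miss, evict W, frames [C, R]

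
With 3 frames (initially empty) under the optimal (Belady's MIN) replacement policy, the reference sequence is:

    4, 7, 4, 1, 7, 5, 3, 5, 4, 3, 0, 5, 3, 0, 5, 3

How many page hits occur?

4 -> fault, frames {4}
7 -> fault, frames {4,7}
4 -> hit
1 -> fault, frames {4,7,1}
7 -> hit
5 -> fault, evict 1, frames {4,7,5}
3 -> fault, evict 7, frames {4,5,3}
5 -> hit
4 -> hit
3 -> hit
0 -> fault, evict 4, frames {5,3,0}
5 -> hit
3 -> hit
0 -> hit
5 -> hit
3 -> hit
Hits: 10.

10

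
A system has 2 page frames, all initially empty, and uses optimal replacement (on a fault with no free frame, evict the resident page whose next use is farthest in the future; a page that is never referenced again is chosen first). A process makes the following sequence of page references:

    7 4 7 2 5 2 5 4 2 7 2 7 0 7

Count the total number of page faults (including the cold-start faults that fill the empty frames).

7: miss, frames [7]
4: miss, frames [7, 4]
7: hit
2: miss, evict 7, frames [4, 2]
5: miss, evict 4, frames [2, 5]
2: hit
5: hit
4: miss, evict 5, frames [2, 4]
2: hit
7: miss, evict 4, frames [2, 7]
2: hit
7: hit
0: miss, evict 2, frames [7, 0]
7: hit
Page faults: 7.

7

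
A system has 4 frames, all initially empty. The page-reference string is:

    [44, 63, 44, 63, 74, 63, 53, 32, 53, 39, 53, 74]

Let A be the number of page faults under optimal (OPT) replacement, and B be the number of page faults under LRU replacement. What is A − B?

Under OPT: F F . . F . F F . F . . → 6 faults.
Under LRU: F F . . F . F F . F . F → 7 faults.
A − B = 6 − 7 = -1.

-1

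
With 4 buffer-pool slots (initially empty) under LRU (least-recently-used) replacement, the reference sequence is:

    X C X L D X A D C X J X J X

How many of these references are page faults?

7

X → miss, frames {X}
C → miss, frames {X,C}
X → hit
L → miss, frames {C,X,L}
D → miss, frames {C,X,L,D}
X → hit
A → miss, evict C, frames {L,D,X,A}
D → hit
C → miss, evict L, frames {X,A,D,C}
X → hit
J → miss, evict A, frames {D,C,X,J}
X → hit
J → hit
X → hit
Page faults: 7.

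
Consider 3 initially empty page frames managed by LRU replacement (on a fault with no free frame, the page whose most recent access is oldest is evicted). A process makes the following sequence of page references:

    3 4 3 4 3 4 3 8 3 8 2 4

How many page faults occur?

5

3 -> fault, frames {3}
4 -> fault, frames {3,4}
3 -> hit
4 -> hit
3 -> hit
4 -> hit
3 -> hit
8 -> fault, frames {4,3,8}
3 -> hit
8 -> hit
2 -> fault, evict 4, frames {3,8,2}
4 -> fault, evict 3, frames {8,2,4}
Page faults: 5.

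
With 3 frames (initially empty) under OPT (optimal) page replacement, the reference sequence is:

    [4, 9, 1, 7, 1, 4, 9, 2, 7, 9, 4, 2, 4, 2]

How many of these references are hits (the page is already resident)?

4 -> fault, frames [4]
9 -> fault, frames [4, 9]
1 -> fault, frames [4, 9, 1]
7 -> fault, evict 9, frames [4, 1, 7]
1 -> hit
4 -> hit
9 -> fault, evict 1, frames [4, 7, 9]
2 -> fault, evict 4, frames [7, 9, 2]
7 -> hit
9 -> hit
4 -> fault, evict 9, frames [7, 2, 4]
2 -> hit
4 -> hit
2 -> hit
Hits: 7.

7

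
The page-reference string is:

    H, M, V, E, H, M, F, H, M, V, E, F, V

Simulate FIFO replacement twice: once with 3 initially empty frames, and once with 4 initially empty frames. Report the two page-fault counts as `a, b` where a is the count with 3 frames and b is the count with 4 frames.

9, 10

3 frames: F F F F F F F . . F F . . → 9 faults.
4 frames: F F F F . . F F F F F F . → 10 faults.
10 > 9: adding a frame increased faults — Belady's anomaly.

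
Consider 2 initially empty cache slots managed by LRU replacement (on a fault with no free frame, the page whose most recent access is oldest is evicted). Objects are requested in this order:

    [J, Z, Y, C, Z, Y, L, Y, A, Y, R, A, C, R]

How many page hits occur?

J: miss, frames (J)
Z: miss, frames (J Z)
Y: miss, evict J, frames (Z Y)
C: miss, evict Z, frames (Y C)
Z: miss, evict Y, frames (C Z)
Y: miss, evict C, frames (Z Y)
L: miss, evict Z, frames (Y L)
Y: hit
A: miss, evict L, frames (Y A)
Y: hit
R: miss, evict A, frames (Y R)
A: miss, evict Y, frames (R A)
C: miss, evict R, frames (A C)
R: miss, evict A, frames (C R)
Hits: 2.

2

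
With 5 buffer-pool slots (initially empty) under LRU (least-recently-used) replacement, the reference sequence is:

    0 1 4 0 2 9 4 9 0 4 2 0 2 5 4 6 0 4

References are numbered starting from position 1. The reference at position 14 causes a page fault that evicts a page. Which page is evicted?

pos 1: 0: fault, frames {0}
pos 2: 1: fault, frames {0,1}
pos 3: 4: fault, frames {0,1,4}
pos 4: 0: hit
pos 5: 2: fault, frames {1,4,0,2}
pos 6: 9: fault, frames {1,4,0,2,9}
pos 7: 4: hit
pos 8: 9: hit
pos 9: 0: hit
pos 10: 4: hit
pos 11: 2: hit
pos 12: 0: hit
pos 13: 2: hit
pos 14: 5: fault, evict 1, frames {9,4,0,2,5}
At position 14, page 1 is evicted.

1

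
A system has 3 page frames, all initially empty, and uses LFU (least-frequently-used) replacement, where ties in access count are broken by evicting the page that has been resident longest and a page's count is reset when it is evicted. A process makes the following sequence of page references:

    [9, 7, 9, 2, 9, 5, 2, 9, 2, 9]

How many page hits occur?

9 → fault, frames {9}
7 → fault, frames {9,7}
9 → hit
2 → fault, frames {9,7,2}
9 → hit
5 → fault, evict 7, frames {9,2,5}
2 → hit
9 → hit
2 → hit
9 → hit
Hits: 6.

6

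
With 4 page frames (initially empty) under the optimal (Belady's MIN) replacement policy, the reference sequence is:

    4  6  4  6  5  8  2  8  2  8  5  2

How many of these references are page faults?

4 → miss, frames [4]
6 → miss, frames [4, 6]
4 → hit
6 → hit
5 → miss, frames [4, 6, 5]
8 → miss, frames [4, 6, 5, 8]
2 → miss, evict 6, frames [4, 5, 8, 2]
8 → hit
2 → hit
8 → hit
5 → hit
2 → hit
Page faults: 5.

5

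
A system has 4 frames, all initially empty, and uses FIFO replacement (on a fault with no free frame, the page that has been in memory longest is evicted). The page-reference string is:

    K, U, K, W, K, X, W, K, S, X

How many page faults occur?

5

K -> miss, frames (K)
U -> miss, frames (K U)
K -> hit
W -> miss, frames (K U W)
K -> hit
X -> miss, frames (K U W X)
W -> hit
K -> hit
S -> miss, evict K, frames (U W X S)
X -> hit
Page faults: 5.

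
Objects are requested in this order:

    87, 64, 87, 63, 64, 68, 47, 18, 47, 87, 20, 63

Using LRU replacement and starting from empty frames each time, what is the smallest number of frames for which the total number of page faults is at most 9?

3

f=1: 12 faults
f=2: 10 faults
f=3: 9 faults
f=4: 9 faults
f=5: 9 faults
f=6: 8 faults
f=7: 7 faults
Smallest f with faults ≤ 9 is 3.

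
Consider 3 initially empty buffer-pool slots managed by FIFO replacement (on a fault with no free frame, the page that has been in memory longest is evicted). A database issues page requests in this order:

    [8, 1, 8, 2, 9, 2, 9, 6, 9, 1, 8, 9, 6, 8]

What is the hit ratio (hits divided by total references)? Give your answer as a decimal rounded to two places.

0.36

8 -> fault, frames {8}
1 -> fault, frames {8,1}
8 -> hit
2 -> fault, frames {8,1,2}
9 -> fault, evict 8, frames {1,2,9}
2 -> hit
9 -> hit
6 -> fault, evict 1, frames {2,9,6}
9 -> hit
1 -> fault, evict 2, frames {9,6,1}
8 -> fault, evict 9, frames {6,1,8}
9 -> fault, evict 6, frames {1,8,9}
6 -> fault, evict 1, frames {8,9,6}
8 -> hit
Hits: 5 of 14 references → 5/14 = 0.3571.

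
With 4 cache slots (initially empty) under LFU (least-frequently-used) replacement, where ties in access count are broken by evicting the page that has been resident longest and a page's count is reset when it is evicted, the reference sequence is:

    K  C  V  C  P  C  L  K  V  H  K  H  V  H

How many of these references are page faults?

8

K -> miss, frames [K]
C -> miss, frames [K, C]
V -> miss, frames [K, C, V]
C -> hit
P -> miss, frames [K, C, V, P]
C -> hit
L -> miss, evict K, frames [C, V, P, L]
K -> miss, evict V, frames [C, P, L, K]
V -> miss, evict P, frames [C, L, K, V]
H -> miss, evict L, frames [C, K, V, H]
K -> hit
H -> hit
V -> hit
H -> hit
Page faults: 8.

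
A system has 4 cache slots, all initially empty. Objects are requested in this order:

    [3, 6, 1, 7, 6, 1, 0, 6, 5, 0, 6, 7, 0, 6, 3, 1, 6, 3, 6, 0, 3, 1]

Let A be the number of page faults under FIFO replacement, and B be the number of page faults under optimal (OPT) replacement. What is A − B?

Under FIFO: F F F F . . F . F . F . . . F F . . . F . . → 10 faults.
Under OPT: F F F F . . F . F . . . . . F F . . . . . . → 8 faults.
A − B = 10 − 8 = 2.

2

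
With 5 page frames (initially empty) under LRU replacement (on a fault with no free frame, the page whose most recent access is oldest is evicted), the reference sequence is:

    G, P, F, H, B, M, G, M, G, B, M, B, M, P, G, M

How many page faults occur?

G → miss, frames [G]
P → miss, frames [G, P]
F → miss, frames [G, P, F]
H → miss, frames [G, P, F, H]
B → miss, frames [G, P, F, H, B]
M → miss, evict G, frames [P, F, H, B, M]
G → miss, evict P, frames [F, H, B, M, G]
M → hit
G → hit
B → hit
M → hit
B → hit
M → hit
P → miss, evict F, frames [H, G, B, M, P]
G → hit
M → hit
Page faults: 8.

8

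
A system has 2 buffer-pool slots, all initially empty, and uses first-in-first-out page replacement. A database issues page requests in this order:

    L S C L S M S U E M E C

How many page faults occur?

L -> fault, frames {L}
S -> fault, frames {L,S}
C -> fault, evict L, frames {S,C}
L -> fault, evict S, frames {C,L}
S -> fault, evict C, frames {L,S}
M -> fault, evict L, frames {S,M}
S -> hit
U -> fault, evict S, frames {M,U}
E -> fault, evict M, frames {U,E}
M -> fault, evict U, frames {E,M}
E -> hit
C -> fault, evict E, frames {M,C}
Page faults: 10.

10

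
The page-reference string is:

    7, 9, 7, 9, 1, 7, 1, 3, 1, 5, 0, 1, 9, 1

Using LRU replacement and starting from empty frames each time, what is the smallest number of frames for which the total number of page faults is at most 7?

f=1: 14 faults
f=2: 9 faults
f=3: 7 faults
f=4: 7 faults
f=5: 7 faults
f=6: 6 faults
Smallest f with faults ≤ 7 is 3.

3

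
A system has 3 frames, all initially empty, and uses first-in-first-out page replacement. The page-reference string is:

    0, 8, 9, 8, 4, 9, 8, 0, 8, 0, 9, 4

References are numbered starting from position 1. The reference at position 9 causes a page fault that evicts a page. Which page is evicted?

9

pos 1: 0: fault, frames {0}
pos 2: 8: fault, frames {0,8}
pos 3: 9: fault, frames {0,8,9}
pos 4: 8: hit
pos 5: 4: fault, evict 0, frames {8,9,4}
pos 6: 9: hit
pos 7: 8: hit
pos 8: 0: fault, evict 8, frames {9,4,0}
pos 9: 8: fault, evict 9, frames {4,0,8}
At position 9, page 9 is evicted.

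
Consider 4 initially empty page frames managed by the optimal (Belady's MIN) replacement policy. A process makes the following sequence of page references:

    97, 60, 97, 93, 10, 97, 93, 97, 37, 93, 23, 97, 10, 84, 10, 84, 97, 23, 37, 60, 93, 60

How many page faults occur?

10

97 → fault, frames [97]
60 → fault, frames [97, 60]
97 → hit
93 → fault, frames [97, 60, 93]
10 → fault, frames [97, 60, 93, 10]
97 → hit
93 → hit
97 → hit
37 → fault, evict 60, frames [97, 93, 10, 37]
93 → hit
23 → fault, evict 93, frames [97, 10, 37, 23]
97 → hit
10 → hit
84 → fault, evict 37, frames [97, 10, 23, 84]
10 → hit
84 → hit
97 → hit
23 → hit
37 → fault, evict 84, frames [97, 10, 23, 37]
60 → fault, evict 37, frames [97, 10, 23, 60]
93 → fault, evict 23, frames [97, 10, 60, 93]
60 → hit
Page faults: 10.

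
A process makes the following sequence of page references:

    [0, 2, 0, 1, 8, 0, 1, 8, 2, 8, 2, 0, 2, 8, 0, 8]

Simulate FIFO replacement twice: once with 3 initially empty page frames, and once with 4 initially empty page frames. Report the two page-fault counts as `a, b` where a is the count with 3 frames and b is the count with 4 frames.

3 frames: F F . F F F . . F . . . . . . . → 6 faults.
4 frames: F F . F F . . . . . . . . . . . → 4 faults.
4 < 6: adding a frame reduced faults, as is typical.

6, 4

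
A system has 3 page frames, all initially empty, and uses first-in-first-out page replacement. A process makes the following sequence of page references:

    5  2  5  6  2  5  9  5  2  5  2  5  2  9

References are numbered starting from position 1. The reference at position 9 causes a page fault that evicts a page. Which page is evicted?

pos 1: 5 -> miss, frames (5)
pos 2: 2 -> miss, frames (5 2)
pos 3: 5 -> hit
pos 4: 6 -> miss, frames (5 2 6)
pos 5: 2 -> hit
pos 6: 5 -> hit
pos 7: 9 -> miss, evict 5, frames (2 6 9)
pos 8: 5 -> miss, evict 2, frames (6 9 5)
pos 9: 2 -> miss, evict 6, frames (9 5 2)
At position 9, page 6 is evicted.

6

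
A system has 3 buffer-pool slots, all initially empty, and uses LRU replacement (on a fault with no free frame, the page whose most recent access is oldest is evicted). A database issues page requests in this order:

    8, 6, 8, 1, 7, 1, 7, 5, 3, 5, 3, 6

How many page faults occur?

8 → fault, frames {8}
6 → fault, frames {8,6}
8 → hit
1 → fault, frames {6,8,1}
7 → fault, evict 6, frames {8,1,7}
1 → hit
7 → hit
5 → fault, evict 8, frames {1,7,5}
3 → fault, evict 1, frames {7,5,3}
5 → hit
3 → hit
6 → fault, evict 7, frames {5,3,6}
Page faults: 7.

7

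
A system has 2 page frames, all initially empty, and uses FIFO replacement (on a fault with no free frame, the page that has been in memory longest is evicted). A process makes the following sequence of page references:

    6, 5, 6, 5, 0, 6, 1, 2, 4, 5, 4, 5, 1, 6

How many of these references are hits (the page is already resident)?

6 → fault, frames {6}
5 → fault, frames {6,5}
6 → hit
5 → hit
0 → fault, evict 6, frames {5,0}
6 → fault, evict 5, frames {0,6}
1 → fault, evict 0, frames {6,1}
2 → fault, evict 6, frames {1,2}
4 → fault, evict 1, frames {2,4}
5 → fault, evict 2, frames {4,5}
4 → hit
5 → hit
1 → fault, evict 4, frames {5,1}
6 → fault, evict 5, frames {1,6}
Hits: 4.

4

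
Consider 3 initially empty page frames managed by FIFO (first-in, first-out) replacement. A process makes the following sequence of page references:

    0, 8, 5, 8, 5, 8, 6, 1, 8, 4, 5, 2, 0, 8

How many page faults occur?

0: miss, frames (0)
8: miss, frames (0 8)
5: miss, frames (0 8 5)
8: hit
5: hit
8: hit
6: miss, evict 0, frames (8 5 6)
1: miss, evict 8, frames (5 6 1)
8: miss, evict 5, frames (6 1 8)
4: miss, evict 6, frames (1 8 4)
5: miss, evict 1, frames (8 4 5)
2: miss, evict 8, frames (4 5 2)
0: miss, evict 4, frames (5 2 0)
8: miss, evict 5, frames (2 0 8)
Page faults: 11.

11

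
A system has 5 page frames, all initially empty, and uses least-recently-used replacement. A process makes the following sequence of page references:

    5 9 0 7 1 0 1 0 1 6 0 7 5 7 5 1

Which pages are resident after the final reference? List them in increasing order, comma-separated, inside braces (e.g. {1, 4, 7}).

{0, 1, 5, 6, 7}

5: miss, frames (5)
9: miss, frames (5 9)
0: miss, frames (5 9 0)
7: miss, frames (5 9 0 7)
1: miss, frames (5 9 0 7 1)
0: hit
1: hit
0: hit
1: hit
6: miss, evict 5, frames (9 7 0 1 6)
0: hit
7: hit
5: miss, evict 9, frames (1 6 0 7 5)
7: hit
5: hit
1: hit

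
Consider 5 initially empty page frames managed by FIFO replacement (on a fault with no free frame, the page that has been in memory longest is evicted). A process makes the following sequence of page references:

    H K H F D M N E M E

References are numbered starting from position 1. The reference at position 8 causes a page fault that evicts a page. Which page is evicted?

K

pos 1: H → miss, frames [H]
pos 2: K → miss, frames [H, K]
pos 3: H → hit
pos 4: F → miss, frames [H, K, F]
pos 5: D → miss, frames [H, K, F, D]
pos 6: M → miss, frames [H, K, F, D, M]
pos 7: N → miss, evict H, frames [K, F, D, M, N]
pos 8: E → miss, evict K, frames [F, D, M, N, E]
At position 8, page K is evicted.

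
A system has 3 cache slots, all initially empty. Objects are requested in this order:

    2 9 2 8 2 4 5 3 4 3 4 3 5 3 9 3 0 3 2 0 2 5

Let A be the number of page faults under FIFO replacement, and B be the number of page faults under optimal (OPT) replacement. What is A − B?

1

Under FIFO: F F . F . F F F . . . . . . F . F . F . . F → 10 faults.
Under OPT: F F . F . F F F . . . . . . F . F . F . . . → 9 faults.
A − B = 10 − 9 = 1.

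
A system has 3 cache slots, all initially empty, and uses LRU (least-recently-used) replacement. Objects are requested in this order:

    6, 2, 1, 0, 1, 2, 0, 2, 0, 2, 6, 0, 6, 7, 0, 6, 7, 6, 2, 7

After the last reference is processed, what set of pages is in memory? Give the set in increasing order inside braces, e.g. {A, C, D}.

6 → fault, frames [6]
2 → fault, frames [6, 2]
1 → fault, frames [6, 2, 1]
0 → fault, evict 6, frames [2, 1, 0]
1 → hit
2 → hit
0 → hit
2 → hit
0 → hit
2 → hit
6 → fault, evict 1, frames [0, 2, 6]
0 → hit
6 → hit
7 → fault, evict 2, frames [0, 6, 7]
0 → hit
6 → hit
7 → hit
6 → hit
2 → fault, evict 0, frames [7, 6, 2]
7 → hit

{2, 6, 7}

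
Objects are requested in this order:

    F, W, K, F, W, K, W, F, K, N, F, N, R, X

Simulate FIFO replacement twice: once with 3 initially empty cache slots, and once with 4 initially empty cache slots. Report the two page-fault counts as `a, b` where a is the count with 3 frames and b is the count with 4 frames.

7, 6

3 frames: F F F . . . . . . F F . F F → 7 faults.
4 frames: F F F . . . . . . F . . F F → 6 faults.
6 < 7: adding a frame reduced faults, as is typical.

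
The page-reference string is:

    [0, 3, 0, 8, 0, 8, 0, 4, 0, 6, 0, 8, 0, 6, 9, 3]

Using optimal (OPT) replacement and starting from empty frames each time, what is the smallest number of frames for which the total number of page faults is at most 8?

3

f=1: 16 faults
f=2: 9 faults
f=3: 7 faults
f=4: 6 faults
f=5: 6 faults
f=6: 6 faults
Smallest f with faults ≤ 8 is 3.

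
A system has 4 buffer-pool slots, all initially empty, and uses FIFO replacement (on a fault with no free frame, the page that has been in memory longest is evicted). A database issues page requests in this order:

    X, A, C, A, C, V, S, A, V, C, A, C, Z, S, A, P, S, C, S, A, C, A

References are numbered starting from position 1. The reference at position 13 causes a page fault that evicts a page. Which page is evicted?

A

pos 1: X -> miss, frames (X)
pos 2: A -> miss, frames (X A)
pos 3: C -> miss, frames (X A C)
pos 4: A -> hit
pos 5: C -> hit
pos 6: V -> miss, frames (X A C V)
pos 7: S -> miss, evict X, frames (A C V S)
pos 8: A -> hit
pos 9: V -> hit
pos 10: C -> hit
pos 11: A -> hit
pos 12: C -> hit
pos 13: Z -> miss, evict A, frames (C V S Z)
At position 13, page A is evicted.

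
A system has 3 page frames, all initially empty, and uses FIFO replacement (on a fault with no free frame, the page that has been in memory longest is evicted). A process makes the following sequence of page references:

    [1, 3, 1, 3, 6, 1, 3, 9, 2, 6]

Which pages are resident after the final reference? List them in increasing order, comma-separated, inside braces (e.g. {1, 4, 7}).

{2, 6, 9}

1: fault, frames (1)
3: fault, frames (1 3)
1: hit
3: hit
6: fault, frames (1 3 6)
1: hit
3: hit
9: fault, evict 1, frames (3 6 9)
2: fault, evict 3, frames (6 9 2)
6: hit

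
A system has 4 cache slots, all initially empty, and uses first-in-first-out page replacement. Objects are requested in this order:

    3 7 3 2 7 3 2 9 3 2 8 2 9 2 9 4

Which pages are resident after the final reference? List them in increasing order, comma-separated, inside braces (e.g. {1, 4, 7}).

3: miss, frames (3)
7: miss, frames (3 7)
3: hit
2: miss, frames (3 7 2)
7: hit
3: hit
2: hit
9: miss, frames (3 7 2 9)
3: hit
2: hit
8: miss, evict 3, frames (7 2 9 8)
2: hit
9: hit
2: hit
9: hit
4: miss, evict 7, frames (2 9 8 4)

{2, 4, 8, 9}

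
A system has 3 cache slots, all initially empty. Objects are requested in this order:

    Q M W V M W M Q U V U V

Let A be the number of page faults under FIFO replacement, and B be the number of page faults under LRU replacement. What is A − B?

-1

Under FIFO: F F F F . . . F F . . . → 6 faults.
Under LRU: F F F F . . . F F F . . → 7 faults.
A − B = 6 − 7 = -1.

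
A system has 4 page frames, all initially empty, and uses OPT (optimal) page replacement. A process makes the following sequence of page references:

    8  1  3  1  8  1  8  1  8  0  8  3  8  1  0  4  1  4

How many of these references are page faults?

8 -> fault, frames [8]
1 -> fault, frames [8, 1]
3 -> fault, frames [8, 1, 3]
1 -> hit
8 -> hit
1 -> hit
8 -> hit
1 -> hit
8 -> hit
0 -> fault, frames [8, 1, 3, 0]
8 -> hit
3 -> hit
8 -> hit
1 -> hit
0 -> hit
4 -> fault, evict 0, frames [8, 1, 3, 4]
1 -> hit
4 -> hit
Page faults: 5.

5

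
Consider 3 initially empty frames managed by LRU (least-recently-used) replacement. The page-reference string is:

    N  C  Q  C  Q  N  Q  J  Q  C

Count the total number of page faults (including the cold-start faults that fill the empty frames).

N -> miss, frames (N)
C -> miss, frames (N C)
Q -> miss, frames (N C Q)
C -> hit
Q -> hit
N -> hit
Q -> hit
J -> miss, evict C, frames (N Q J)
Q -> hit
C -> miss, evict N, frames (J Q C)
Page faults: 5.

5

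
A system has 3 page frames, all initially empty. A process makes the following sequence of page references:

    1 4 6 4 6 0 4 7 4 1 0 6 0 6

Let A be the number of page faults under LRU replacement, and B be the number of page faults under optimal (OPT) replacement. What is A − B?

Under LRU: F F F . . F . F . F F F . . → 8 faults.
Under OPT: F F F . . F . F . . F F . . → 7 faults.
A − B = 8 − 7 = 1.

1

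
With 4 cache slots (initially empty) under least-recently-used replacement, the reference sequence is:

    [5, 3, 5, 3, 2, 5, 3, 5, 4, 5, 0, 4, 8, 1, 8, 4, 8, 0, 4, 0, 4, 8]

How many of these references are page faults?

5: miss, frames [5]
3: miss, frames [5, 3]
5: hit
3: hit
2: miss, frames [5, 3, 2]
5: hit
3: hit
5: hit
4: miss, frames [2, 3, 5, 4]
5: hit
0: miss, evict 2, frames [3, 4, 5, 0]
4: hit
8: miss, evict 3, frames [5, 0, 4, 8]
1: miss, evict 5, frames [0, 4, 8, 1]
8: hit
4: hit
8: hit
0: hit
4: hit
0: hit
4: hit
8: hit
Page faults: 7.

7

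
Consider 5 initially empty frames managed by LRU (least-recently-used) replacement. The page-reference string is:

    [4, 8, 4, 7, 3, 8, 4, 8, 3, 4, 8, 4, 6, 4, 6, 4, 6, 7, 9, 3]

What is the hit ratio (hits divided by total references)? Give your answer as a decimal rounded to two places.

4 → miss, frames {4}
8 → miss, frames {4,8}
4 → hit
7 → miss, frames {8,4,7}
3 → miss, frames {8,4,7,3}
8 → hit
4 → hit
8 → hit
3 → hit
4 → hit
8 → hit
4 → hit
6 → miss, frames {7,3,8,4,6}
4 → hit
6 → hit
4 → hit
6 → hit
7 → hit
9 → miss, evict 3, frames {8,4,6,7,9}
3 → miss, evict 8, frames {4,6,7,9,3}
Hits: 13 of 20 references → 13/20 = 0.6500.

0.65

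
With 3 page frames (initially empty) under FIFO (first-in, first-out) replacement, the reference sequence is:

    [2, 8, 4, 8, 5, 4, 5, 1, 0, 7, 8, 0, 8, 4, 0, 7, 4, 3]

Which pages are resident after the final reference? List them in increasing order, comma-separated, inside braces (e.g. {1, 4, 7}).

{0, 3, 7}

2: fault, frames (2)
8: fault, frames (2 8)
4: fault, frames (2 8 4)
8: hit
5: fault, evict 2, frames (8 4 5)
4: hit
5: hit
1: fault, evict 8, frames (4 5 1)
0: fault, evict 4, frames (5 1 0)
7: fault, evict 5, frames (1 0 7)
8: fault, evict 1, frames (0 7 8)
0: hit
8: hit
4: fault, evict 0, frames (7 8 4)
0: fault, evict 7, frames (8 4 0)
7: fault, evict 8, frames (4 0 7)
4: hit
3: fault, evict 4, frames (0 7 3)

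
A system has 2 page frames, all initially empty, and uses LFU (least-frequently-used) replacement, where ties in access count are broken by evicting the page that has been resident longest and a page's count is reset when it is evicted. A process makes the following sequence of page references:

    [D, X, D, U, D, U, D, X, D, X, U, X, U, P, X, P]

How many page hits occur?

6

D → miss, frames {D}
X → miss, frames {D,X}
D → hit
U → miss, evict X, frames {D,U}
D → hit
U → hit
D → hit
X → miss, evict U, frames {D,X}
D → hit
X → hit
U → miss, evict X, frames {D,U}
X → miss, evict U, frames {D,X}
U → miss, evict X, frames {D,U}
P → miss, evict U, frames {D,P}
X → miss, evict P, frames {D,X}
P → miss, evict X, frames {D,P}
Hits: 6.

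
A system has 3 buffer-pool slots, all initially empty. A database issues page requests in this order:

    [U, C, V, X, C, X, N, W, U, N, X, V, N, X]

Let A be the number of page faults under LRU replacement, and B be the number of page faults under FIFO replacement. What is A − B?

Under LRU: F F F F . . F F F . F F . . → 9 faults.
Under FIFO: F F F F . . F F F . F F F . → 10 faults.
A − B = 9 − 10 = -1.

-1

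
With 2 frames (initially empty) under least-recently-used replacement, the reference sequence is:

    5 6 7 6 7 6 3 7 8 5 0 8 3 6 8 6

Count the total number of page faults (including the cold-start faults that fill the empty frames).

12

5 → fault, frames {5}
6 → fault, frames {5,6}
7 → fault, evict 5, frames {6,7}
6 → hit
7 → hit
6 → hit
3 → fault, evict 7, frames {6,3}
7 → fault, evict 6, frames {3,7}
8 → fault, evict 3, frames {7,8}
5 → fault, evict 7, frames {8,5}
0 → fault, evict 8, frames {5,0}
8 → fault, evict 5, frames {0,8}
3 → fault, evict 0, frames {8,3}
6 → fault, evict 8, frames {3,6}
8 → fault, evict 3, frames {6,8}
6 → hit
Page faults: 12.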